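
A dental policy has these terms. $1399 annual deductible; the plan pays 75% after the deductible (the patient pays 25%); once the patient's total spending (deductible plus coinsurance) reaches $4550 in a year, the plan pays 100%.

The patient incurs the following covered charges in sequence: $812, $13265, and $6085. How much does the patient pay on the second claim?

Bill 1, $812: all of it applies to the deductible. Patient owes $812 (running OOP $812).
Bill 2, $13265: $587 to deductible, leaving $12678; 25% of $12678 = $3169.50. Deductible plus coinsurance: $587 + $3169.50 = $3756.50. Adding that to $812 gives $4568.50, past the $4550 cap; patient pays only $4550 − $812 = $3738.

$3738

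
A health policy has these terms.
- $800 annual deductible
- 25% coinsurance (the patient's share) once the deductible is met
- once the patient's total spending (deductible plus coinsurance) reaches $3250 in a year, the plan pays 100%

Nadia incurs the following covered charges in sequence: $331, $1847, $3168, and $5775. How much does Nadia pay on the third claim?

$792

#1 ($331): fully absorbed by the deductible. Cost to patient: $331. OOP to date $331.
#2 ($1847): deductible takes $469, $1378 remains; 25% of $1378 = $344.50. Patient pays $813.50; OOP now $1144.50.
#3 ($3168): deductible met; 25% of $3168 = $792. Cost to patient: $792. OOP to date $1936.50.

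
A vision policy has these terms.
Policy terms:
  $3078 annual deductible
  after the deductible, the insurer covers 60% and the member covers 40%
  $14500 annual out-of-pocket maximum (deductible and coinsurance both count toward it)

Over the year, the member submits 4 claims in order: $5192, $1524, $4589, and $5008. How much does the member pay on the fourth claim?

Claim 1 — $5192: $3078 finishes the deductible; $2114 goes to coinsurance; coinsurance $2114 × 40% = $845.60. Cost to member: $3923.60. OOP to date $3923.60.
Claim 2 — $1524: 40% coinsurance on $1524 = $609.60. Member pays $609.60; OOP now $4533.20.
Claim 3 — $4589: 40% coinsurance on $4589 = $1835.60. Member pays $1835.60; OOP now $6368.80.
Claim 4 — $5008: 40% coinsurance on $5008 = $2003.20. Cost to member: $2003.20. OOP to date $8372.

$2003.20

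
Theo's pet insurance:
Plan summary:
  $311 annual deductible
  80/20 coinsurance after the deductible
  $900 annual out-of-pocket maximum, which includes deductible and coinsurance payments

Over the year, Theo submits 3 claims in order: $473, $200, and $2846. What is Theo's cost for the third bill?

$516.60

#1 ($473): deductible takes $311, $162 remains; owner's 20% is $32.40. Cost to owner: $343.40. OOP to date $343.40.
#2 ($200): deductible already satisfied, so owner's share is 20% × $200 = $40. Cost to owner: $40. OOP to date $383.40.
#3 ($2846): 20% coinsurance on $2846 = $569.20. That would push OOP to $952.60, over the $900 cap, so owner pays $900 − $383.40 = $516.60.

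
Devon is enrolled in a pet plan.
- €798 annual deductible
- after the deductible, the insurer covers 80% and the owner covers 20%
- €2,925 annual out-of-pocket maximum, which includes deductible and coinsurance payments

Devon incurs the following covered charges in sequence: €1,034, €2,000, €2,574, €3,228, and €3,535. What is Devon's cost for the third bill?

€514.80

Bill 1, €1,034: deductible takes €798, €236 remains; owner's 20% is €47.20. Cost to owner: €845.20. OOP to date €845.20.
Bill 2, €2,000: deductible met; 20% of €2,000 = €400. Owner pays €400; OOP now €1,245.20.
Bill 3, €2,574: deductible already satisfied, so owner's share is 20% × €2,574 = €514.80. Owner pays €514.80; OOP now €1,760.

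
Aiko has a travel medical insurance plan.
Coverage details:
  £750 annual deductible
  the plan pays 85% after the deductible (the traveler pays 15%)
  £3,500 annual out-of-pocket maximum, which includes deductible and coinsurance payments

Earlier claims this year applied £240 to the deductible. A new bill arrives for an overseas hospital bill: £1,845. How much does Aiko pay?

£710.25

Remaining deductible: £750 − £240 = £510.
That leaves £1,845 − £510 = £1,335 for coinsurance.
15% of £1,335 = £200.25 falls to the traveler.
Traveler responsibility before any cap: £510 + £200.25 = £710.25.
Cumulative spending £240 + £710.25 = £950.25 stays under the £3,500 maximum.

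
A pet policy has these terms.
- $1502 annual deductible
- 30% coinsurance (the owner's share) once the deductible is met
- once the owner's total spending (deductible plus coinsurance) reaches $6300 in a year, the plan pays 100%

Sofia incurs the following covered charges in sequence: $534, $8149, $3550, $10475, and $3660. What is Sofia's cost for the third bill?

$1065

#1 ($534): fully absorbed by the deductible. Cost to owner: $534. OOP to date $534.
#2 ($8149): $968 finishes the deductible; $7181 goes to coinsurance; 30% of $7181 = $2154.30. Owner pays $3122.30; OOP now $3656.30.
#3 ($3550): 30% coinsurance on $3550 = $1065. Owner owes $1065 (running OOP $4721.30).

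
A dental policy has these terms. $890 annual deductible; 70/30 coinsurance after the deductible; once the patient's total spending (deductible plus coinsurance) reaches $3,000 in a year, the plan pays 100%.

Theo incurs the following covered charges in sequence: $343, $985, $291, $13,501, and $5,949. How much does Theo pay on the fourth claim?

Claim 1 — $343: fully absorbed by the deductible. Cost to patient: $343. OOP to date $343.
Claim 2 — $985: $547 finishes the deductible; $438 goes to coinsurance; 30% of $438 = $131.40. Cost to patient: $678.40. OOP to date $1,021.40.
Claim 3 — $291: deductible already satisfied, so patient's share is 30% × $291 = $87.30. Patient owes $87.30 (running OOP $1,108.70).
Claim 4 — $13,501: deductible already satisfied, so patient's share is 30% × $13,501 = $4,050.30. That would push OOP to $5,159, over the $3,000 cap, so patient pays $3,000 − $1,108.70 = $1,891.30.

$1,891.30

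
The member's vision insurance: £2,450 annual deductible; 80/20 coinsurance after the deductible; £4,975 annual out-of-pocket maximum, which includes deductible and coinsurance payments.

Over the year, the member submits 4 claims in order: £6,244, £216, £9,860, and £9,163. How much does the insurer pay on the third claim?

£8,137

#1 (£6,244): deductible takes £2,450, £3,794 remains; member's 20% is £758.80. Member pays £3,208.80; OOP now £3,208.80. Plan pays £6,244 − £3,208.80 = £3,035.20.
#2 (£216): 20% coinsurance on £216 = £43.20. Member pays £43.20; OOP now £3,252. Insurer: £216 − £43.20 = £172.80.
#3 (£9,860): deductible met; 20% of £9,860 = £1,972. OOP would hit £5,224 > £4,975, so the cap limits the member to £4,975 − £3,252 = £1,723. Plan pays £9,860 − £1,723 = £8,137.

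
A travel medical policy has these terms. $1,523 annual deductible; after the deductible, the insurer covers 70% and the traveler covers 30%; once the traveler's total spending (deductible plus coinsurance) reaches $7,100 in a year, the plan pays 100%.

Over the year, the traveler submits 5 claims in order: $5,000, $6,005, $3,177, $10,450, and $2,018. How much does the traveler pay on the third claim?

Claim 1 — $5,000: $1,523 finishes the deductible; $3,477 goes to coinsurance; 30% of $3,477 = $1,043.10. Cost to traveler: $2,566.10. OOP to date $2,566.10.
Claim 2 — $6,005: deductible met; 30% of $6,005 = $1,801.50. Traveler pays $1,801.50; OOP now $4,367.60.
Claim 3 — $3,177: 30% coinsurance on $3,177 = $953.10. Traveler pays $953.10; OOP now $5,320.70.

$953.10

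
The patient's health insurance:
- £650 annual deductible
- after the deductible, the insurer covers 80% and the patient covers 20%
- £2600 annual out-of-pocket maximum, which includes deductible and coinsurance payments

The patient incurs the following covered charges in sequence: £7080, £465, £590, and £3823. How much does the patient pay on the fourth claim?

£453

#1 (£7080): £650 finishes the deductible; £6430 goes to coinsurance; 20% of £6430 = £1286. Cost to patient: £1936. OOP to date £1936.
#2 (£465): 20% coinsurance on £465 = £93. Cost to patient: £93. OOP to date £2029.
#3 (£590): deductible already satisfied, so patient's share is 20% × £590 = £118. Cost to patient: £118. OOP to date £2147.
#4 (£3823): 20% coinsurance on £3823 = £764.60. Adding that to £2147 gives £2911.60, past the £2600 cap; patient pays only £2600 − £2147 = £453.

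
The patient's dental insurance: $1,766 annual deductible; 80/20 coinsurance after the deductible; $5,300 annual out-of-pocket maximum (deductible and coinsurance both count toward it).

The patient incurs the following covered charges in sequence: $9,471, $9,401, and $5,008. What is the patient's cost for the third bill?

$112.80

Claim 1 ($9,471): $1,766 finishes the deductible; $7,705 goes to coinsurance; coinsurance $7,705 × 20% = $1,541. Cost to patient: $3,307. OOP to date $3,307.
Claim 2 ($9,401): 20% coinsurance on $9,401 = $1,880.20. Patient owes $1,880.20 (running OOP $5,187.20).
Claim 3 ($5,008): deductible already satisfied, so patient's share is 20% × $5,008 = $1,001.60. OOP would hit $6,188.80 > $5,300, so the cap limits the patient to $5,300 − $5,187.20 = $112.80.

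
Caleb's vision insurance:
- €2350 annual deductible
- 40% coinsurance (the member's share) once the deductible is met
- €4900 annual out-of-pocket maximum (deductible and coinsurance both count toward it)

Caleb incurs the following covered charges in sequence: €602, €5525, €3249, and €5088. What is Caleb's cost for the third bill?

Claim 1 — €602: all of it applies to the deductible. Member pays €602; OOP now €602.
Claim 2 — €5525: €1748 to deductible, leaving €3777; 40% of €3777 = €1510.80. Cost to member: €3258.80. OOP to date €3860.80.
Claim 3 — €3249: deductible met; 40% of €3249 = €1299.60. OOP would hit €5160.40 > €4900, so the cap limits the member to €4900 − €3860.80 = €1039.20.

€1039.20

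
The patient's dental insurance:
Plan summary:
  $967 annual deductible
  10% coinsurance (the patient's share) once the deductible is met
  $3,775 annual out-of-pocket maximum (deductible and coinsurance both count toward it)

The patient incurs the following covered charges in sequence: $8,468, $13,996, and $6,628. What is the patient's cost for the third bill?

$658.30

#1 ($8,468): $967 finishes the deductible; $7,501 goes to coinsurance; patient's 10% is $750.10. Patient owes $1,717.10 (running OOP $1,717.10).
#2 ($13,996): deductible already satisfied, so patient's share is 10% × $13,996 = $1,399.60. Patient owes $1,399.60 (running OOP $3,116.70).
#3 ($6,628): deductible met; 10% of $6,628 = $662.80. That would push OOP to $3,779.50, over the $3,775 cap, so patient pays $3,775 − $3,116.70 = $658.30.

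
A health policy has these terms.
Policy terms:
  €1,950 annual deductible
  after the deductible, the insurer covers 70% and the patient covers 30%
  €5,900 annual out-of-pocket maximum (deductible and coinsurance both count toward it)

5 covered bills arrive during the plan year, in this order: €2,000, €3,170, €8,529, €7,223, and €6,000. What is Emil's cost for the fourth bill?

#1 (€2,000): €1,950 to deductible, leaving €50; patient's 30% is €15. Cost to patient: €1,965. OOP to date €1,965.
#2 (€3,170): deductible met; 30% of €3,170 = €951. Cost to patient: €951. OOP to date €2,916.
#3 (€8,529): deductible met; 30% of €8,529 = €2,558.70. Patient owes €2,558.70 (running OOP €5,474.70).
#4 (€7,223): deductible met; 30% of €7,223 = €2,166.90. Adding that to €5,474.70 gives €7,641.60, past the €5,900 cap; patient pays only €5,900 − €5,474.70 = €425.30.

€425.30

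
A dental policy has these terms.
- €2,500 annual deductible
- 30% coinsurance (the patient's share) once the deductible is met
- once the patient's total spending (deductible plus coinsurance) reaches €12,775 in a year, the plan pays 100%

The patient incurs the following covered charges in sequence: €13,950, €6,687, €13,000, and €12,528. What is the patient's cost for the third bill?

#1 (€13,950): €2,500 finishes the deductible; €11,450 goes to coinsurance; patient's 30% is €3,435. Patient owes €5,935 (running OOP €5,935).
#2 (€6,687): deductible already satisfied, so patient's share is 30% × €6,687 = €2,006.10. Patient owes €2,006.10 (running OOP €7,941.10).
#3 (€13,000): deductible already satisfied, so patient's share is 30% × €13,000 = €3,900. Patient owes €3,900 (running OOP €11,841.10).

€3,900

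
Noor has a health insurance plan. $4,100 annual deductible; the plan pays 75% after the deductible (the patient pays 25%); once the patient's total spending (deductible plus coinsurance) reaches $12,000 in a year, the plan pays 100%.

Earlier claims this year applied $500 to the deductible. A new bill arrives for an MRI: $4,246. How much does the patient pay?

$3,761.50

$500 of the $4,100 deductible is already met, leaving $3,600.
That leaves $4,246 − $3,600 = $646 for coinsurance.
25% of $646 = $161.50 falls to the patient.
So the patient owes $3,600 + $161.50 = $3,761.50 before any cap.
Year-to-date out-of-pocket becomes $500 + $3,761.50 = $4,261.50, still under the $12,000 maximum, so no cap applies.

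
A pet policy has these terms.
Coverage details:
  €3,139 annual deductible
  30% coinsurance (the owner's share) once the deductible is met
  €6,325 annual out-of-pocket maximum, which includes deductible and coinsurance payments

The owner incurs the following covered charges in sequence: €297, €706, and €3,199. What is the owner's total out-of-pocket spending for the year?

€3,457.90

Claim 1 (€297): fully absorbed by the deductible. Owner owes €297 (running OOP €297).
Claim 2 (€706): fully absorbed by the deductible. Cost to owner: €706. OOP to date €1,003.
Claim 3 (€3,199): deductible takes €2,136, €1,063 remains; owner's 30% is €318.90. Owner pays €2,454.90; OOP now €3,457.90.
Total paid by the owner: €297 + €706 + €2,454.90 = €3,457.90.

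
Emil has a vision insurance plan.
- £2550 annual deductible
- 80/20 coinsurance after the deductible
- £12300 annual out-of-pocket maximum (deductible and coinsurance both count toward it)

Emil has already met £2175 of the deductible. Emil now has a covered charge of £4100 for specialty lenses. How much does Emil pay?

Remaining deductible: £2550 − £2175 = £375.
The remaining £3725 (= £4100 − £375) moves to coinsurance.
Member's 20% share of £3725 is £745.
Member responsibility before any cap: £375 + £745 = £1120.
Total out-of-pocket so far would be £2175 + £1120 = £3295, below the £12300 cap — no reduction.

£1120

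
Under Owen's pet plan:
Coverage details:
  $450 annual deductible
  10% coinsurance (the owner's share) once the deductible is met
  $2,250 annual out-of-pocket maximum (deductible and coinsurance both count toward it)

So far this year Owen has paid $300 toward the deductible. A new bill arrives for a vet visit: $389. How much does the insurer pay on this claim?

$215.10

$300 of the $450 deductible is already met, leaving $150.
That leaves $389 − $150 = $239 for coinsurance.
10% of $239 = $23.90 falls to the owner.
So the owner owes $150 + $23.90 = $173.90 before any cap.
Cumulative spending $300 + $173.90 = $473.90 stays under the $2,250 maximum.
The plan picks up $389 − $173.90 = $215.10.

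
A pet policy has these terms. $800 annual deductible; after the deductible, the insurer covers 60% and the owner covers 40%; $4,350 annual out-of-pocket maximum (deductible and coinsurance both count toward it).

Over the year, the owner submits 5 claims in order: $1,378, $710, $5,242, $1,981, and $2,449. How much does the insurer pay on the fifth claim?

#1 ($1,378): deductible takes $800, $578 remains; owner's 40% is $231.20. Cost to owner: $1,031.20. OOP to date $1,031.20. Plan pays $1,378 − $1,031.20 = $346.80.
#2 ($710): deductible met; 40% of $710 = $284. Owner owes $284 (running OOP $1,315.20). Plan pays $710 − $284 = $426.
#3 ($5,242): 40% coinsurance on $5,242 = $2,096.80. Owner pays $2,096.80; OOP now $3,412. Plan pays $5,242 − $2,096.80 = $3,145.20.
#4 ($1,981): deductible already satisfied, so owner's share is 40% × $1,981 = $792.40. Cost to owner: $792.40. OOP to date $4,204.40. Insurer: $1,981 − $792.40 = $1,188.60.
#5 ($2,449): deductible already satisfied, so owner's share is 40% × $2,449 = $979.60. Adding that to $4,204.40 gives $5,184, past the $4,350 cap; owner pays only $4,350 − $4,204.40 = $145.60. Insurer: $2,449 − $145.60 = $2,303.40.

$2,303.40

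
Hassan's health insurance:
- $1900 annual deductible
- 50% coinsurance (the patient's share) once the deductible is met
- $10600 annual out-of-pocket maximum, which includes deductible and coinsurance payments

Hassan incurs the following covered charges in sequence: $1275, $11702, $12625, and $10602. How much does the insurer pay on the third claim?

$9463.50

Claim 1 ($1275): entire amount goes to the deductible. Patient owes $1275 (running OOP $1275). Insurer: $1275 − $1275 = $0.
Claim 2 ($11702): deductible takes $625, $11077 remains; 50% of $11077 = $5538.50. Patient owes $6163.50 (running OOP $7438.50). Plan pays $11702 − $6163.50 = $5538.50.
Claim 3 ($12625): deductible met; 50% of $12625 = $6312.50. Adding that to $7438.50 gives $13751, past the $10600 cap; patient pays only $10600 − $7438.50 = $3161.50. Insurer: $12625 − $3161.50 = $9463.50.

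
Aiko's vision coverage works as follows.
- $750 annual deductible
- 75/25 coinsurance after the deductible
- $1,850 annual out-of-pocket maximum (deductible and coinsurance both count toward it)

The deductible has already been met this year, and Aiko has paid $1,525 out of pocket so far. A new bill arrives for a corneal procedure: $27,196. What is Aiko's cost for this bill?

With the deductible met, the entire $27,196 is subject to coinsurance.
Member's 25% share of $27,196 is $6,799.
That would bring total out-of-pocket to $8,324, past the $1,850 cap. The member is capped at $1,850 − $1,525 = $325 on this claim.

$325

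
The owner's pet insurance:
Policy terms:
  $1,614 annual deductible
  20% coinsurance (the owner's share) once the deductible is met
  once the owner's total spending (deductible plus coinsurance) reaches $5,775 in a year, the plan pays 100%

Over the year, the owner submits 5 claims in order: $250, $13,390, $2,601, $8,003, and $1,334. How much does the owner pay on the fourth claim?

Claim 1 — $250: entire amount goes to the deductible. Cost to owner: $250. OOP to date $250.
Claim 2 — $13,390: deductible takes $1,364, $12,026 remains; coinsurance $12,026 × 20% = $2,405.20. Owner pays $3,769.20; OOP now $4,019.20.
Claim 3 — $2,601: deductible met; 20% of $2,601 = $520.20. Cost to owner: $520.20. OOP to date $4,539.40.
Claim 4 — $8,003: deductible met; 20% of $8,003 = $1,600.60. OOP would hit $6,140 > $5,775, so the cap limits the owner to $5,775 − $4,539.40 = $1,235.60.

$1,235.60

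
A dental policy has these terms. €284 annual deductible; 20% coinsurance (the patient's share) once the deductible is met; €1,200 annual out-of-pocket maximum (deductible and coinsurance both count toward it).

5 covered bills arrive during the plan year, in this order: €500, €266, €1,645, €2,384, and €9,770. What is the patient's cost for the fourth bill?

€476.80

Claim 1 (€500): €284 finishes the deductible; €216 goes to coinsurance; patient's 20% is €43.20. Patient pays €327.20; OOP now €327.20.
Claim 2 (€266): 20% coinsurance on €266 = €53.20. Patient pays €53.20; OOP now €380.40.
Claim 3 (€1,645): deductible already satisfied, so patient's share is 20% × €1,645 = €329. Patient pays €329; OOP now €709.40.
Claim 4 (€2,384): deductible already satisfied, so patient's share is 20% × €2,384 = €476.80. Patient pays €476.80; OOP now €1,186.20.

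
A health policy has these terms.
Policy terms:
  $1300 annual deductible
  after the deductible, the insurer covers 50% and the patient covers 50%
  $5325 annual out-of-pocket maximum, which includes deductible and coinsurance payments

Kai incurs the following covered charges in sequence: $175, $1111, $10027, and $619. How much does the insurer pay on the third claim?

$5988

Bill 1, $175: entire amount goes to the deductible. Patient owes $175 (running OOP $175). Plan pays $175 − $175 = $0.
Bill 2, $1111: entire amount goes to the deductible. Cost to patient: $1111. OOP to date $1286. Insurer: $1111 − $1111 = $0.
Bill 3, $10027: $14 finishes the deductible; $10013 goes to coinsurance; patient's 50% is $5006.50. Deductible plus coinsurance: $14 + $5006.50 = $5020.50. That would push OOP to $6306.50, over the $5325 cap, so patient pays $5325 − $1286 = $4039. Plan pays $10027 − $4039 = $5988.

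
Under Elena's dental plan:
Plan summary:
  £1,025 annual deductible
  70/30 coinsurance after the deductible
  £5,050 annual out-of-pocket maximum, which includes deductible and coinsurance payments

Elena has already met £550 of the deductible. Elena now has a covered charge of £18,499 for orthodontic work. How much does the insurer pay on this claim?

£13,999

Deductible still to meet: £1,025 − £550 = £475.
After the £475 deductible portion, £18,499 − £475 = £18,024 is subject to coinsurance.
Coinsurance: £18,024 × 30% = £5,407.20.
Patient responsibility before any cap: £475 + £5,407.20 = £5,882.20.
Adding £5,882.20 to the £550 already spent would give £6,432.20, which exceeds the £5,050 cap; the patient pays just £5,050 − £550 = £4,500.
Insurer pays the balance: £18,499 − £4,500 = £13,999.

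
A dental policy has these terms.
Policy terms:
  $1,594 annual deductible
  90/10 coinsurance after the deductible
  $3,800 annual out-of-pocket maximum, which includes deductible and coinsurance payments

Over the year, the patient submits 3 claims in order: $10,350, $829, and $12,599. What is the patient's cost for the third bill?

Claim 1 — $10,350: $1,594 to deductible, leaving $8,756; coinsurance $8,756 × 10% = $875.60. Patient owes $2,469.60 (running OOP $2,469.60).
Claim 2 — $829: deductible already satisfied, so patient's share is 10% × $829 = $82.90. Patient owes $82.90 (running OOP $2,552.50).
Claim 3 — $12,599: 10% coinsurance on $12,599 = $1,259.90. Adding that to $2,552.50 gives $3,812.40, past the $3,800 cap; patient pays only $3,800 − $2,552.50 = $1,247.50.

$1,247.50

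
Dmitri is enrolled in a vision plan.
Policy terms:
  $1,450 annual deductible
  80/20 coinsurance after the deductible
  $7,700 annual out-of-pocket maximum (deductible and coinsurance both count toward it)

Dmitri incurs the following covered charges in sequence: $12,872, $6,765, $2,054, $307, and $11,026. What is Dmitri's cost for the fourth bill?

$61.40

Claim 1 — $12,872: $1,450 finishes the deductible; $11,422 goes to coinsurance; 20% of $11,422 = $2,284.40. Member owes $3,734.40 (running OOP $3,734.40).
Claim 2 — $6,765: deductible already satisfied, so member's share is 20% × $6,765 = $1,353. Member owes $1,353 (running OOP $5,087.40).
Claim 3 — $2,054: deductible met; 20% of $2,054 = $410.80. Cost to member: $410.80. OOP to date $5,498.20.
Claim 4 — $307: deductible already satisfied, so member's share is 20% × $307 = $61.40. Cost to member: $61.40. OOP to date $5,559.60.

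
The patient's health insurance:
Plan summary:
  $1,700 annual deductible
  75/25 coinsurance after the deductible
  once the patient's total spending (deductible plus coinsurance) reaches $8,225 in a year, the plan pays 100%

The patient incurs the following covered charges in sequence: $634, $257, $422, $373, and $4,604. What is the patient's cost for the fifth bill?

Bill 1, $634: all of it applies to the deductible. Patient pays $634; OOP now $634.
Bill 2, $257: all of it applies to the deductible. Patient pays $257; OOP now $891.
Bill 3, $422: all of it applies to the deductible. Patient pays $422; OOP now $1,313.
Bill 4, $373: all of it applies to the deductible. Patient owes $373 (running OOP $1,686).
Bill 5, $4,604: deductible takes $14, $4,590 remains; 25% of $4,590 = $1,147.50. Patient pays $1,161.50; OOP now $2,847.50.

$1,161.50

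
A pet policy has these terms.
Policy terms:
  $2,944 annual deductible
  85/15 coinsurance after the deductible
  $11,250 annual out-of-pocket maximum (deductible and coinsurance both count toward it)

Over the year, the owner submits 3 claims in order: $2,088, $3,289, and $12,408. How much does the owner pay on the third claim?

Bill 1, $2,088: entire amount goes to the deductible. Owner owes $2,088 (running OOP $2,088).
Bill 2, $3,289: $856 finishes the deductible; $2,433 goes to coinsurance; coinsurance $2,433 × 15% = $364.95. Owner owes $1,220.95 (running OOP $3,308.95).
Bill 3, $12,408: deductible already satisfied, so owner's share is 15% × $12,408 = $1,861.20. Owner owes $1,861.20 (running OOP $5,170.15).

$1,861.20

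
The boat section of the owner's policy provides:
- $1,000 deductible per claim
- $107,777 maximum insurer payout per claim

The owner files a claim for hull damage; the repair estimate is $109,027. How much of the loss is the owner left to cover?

$1,250

After the deductible, $109,027 − $1,000 = $108,027 remains.
Since $108,027 > $107,777, the payout is capped at $107,777.
Out of pocket: $109,027 − $107,777 = $1,250.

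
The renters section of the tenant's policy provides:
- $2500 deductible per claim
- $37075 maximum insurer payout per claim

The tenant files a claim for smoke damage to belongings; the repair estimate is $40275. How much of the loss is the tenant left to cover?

Subtract the deductible: $40275 − $2500 = $37775.
Since $37775 > $37075, the payout is capped at $37075.
Out of pocket: $40275 − $37075 = $3200.

$3200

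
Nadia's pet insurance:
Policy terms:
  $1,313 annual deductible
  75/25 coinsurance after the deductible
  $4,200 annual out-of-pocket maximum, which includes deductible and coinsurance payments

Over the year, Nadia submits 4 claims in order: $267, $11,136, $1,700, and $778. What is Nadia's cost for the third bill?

Bill 1, $267: all of it applies to the deductible. Owner owes $267 (running OOP $267).
Bill 2, $11,136: $1,046 to deductible, leaving $10,090; coinsurance $10,090 × 25% = $2,522.50. Cost to owner: $3,568.50. OOP to date $3,835.50.
Bill 3, $1,700: deductible met; 25% of $1,700 = $425. Adding that to $3,835.50 gives $4,260.50, past the $4,200 cap; owner pays only $4,200 − $3,835.50 = $364.50.

$364.50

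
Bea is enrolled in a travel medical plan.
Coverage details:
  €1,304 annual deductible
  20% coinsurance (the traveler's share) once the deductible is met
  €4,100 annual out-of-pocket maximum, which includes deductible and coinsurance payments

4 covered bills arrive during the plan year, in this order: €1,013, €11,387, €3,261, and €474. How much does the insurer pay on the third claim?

€2,684.20

Claim 1 — €1,013: entire amount goes to the deductible. Traveler pays €1,013; OOP now €1,013. Plan pays €1,013 − €1,013 = €0.
Claim 2 — €11,387: €291 finishes the deductible; €11,096 goes to coinsurance; 20% of €11,096 = €2,219.20. Traveler owes €2,510.20 (running OOP €3,523.20). Plan pays €11,387 − €2,510.20 = €8,876.80.
Claim 3 — €3,261: 20% coinsurance on €3,261 = €652.20. OOP would hit €4,175.40 > €4,100, so the cap limits the traveler to €4,100 − €3,523.20 = €576.80. Insurer: €3,261 − €576.80 = €2,684.20.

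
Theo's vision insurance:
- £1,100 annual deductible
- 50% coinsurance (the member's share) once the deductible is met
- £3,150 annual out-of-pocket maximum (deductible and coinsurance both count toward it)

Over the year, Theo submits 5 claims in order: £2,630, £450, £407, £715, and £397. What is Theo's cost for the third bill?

£203.50

Claim 1 — £2,630: £1,100 to deductible, leaving £1,530; member's 50% is £765. Cost to member: £1,865. OOP to date £1,865.
Claim 2 — £450: deductible met; 50% of £450 = £225. Cost to member: £225. OOP to date £2,090.
Claim 3 — £407: 50% coinsurance on £407 = £203.50. Cost to member: £203.50. OOP to date £2,293.50.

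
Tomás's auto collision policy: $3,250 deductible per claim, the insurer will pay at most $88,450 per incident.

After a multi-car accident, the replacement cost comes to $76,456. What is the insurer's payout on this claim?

$73,206

After the deductible, $76,456 − $3,250 = $73,206 remains.
$73,206 ≤ $88,450, so the limit doesn't bind; insurer pays $73,206.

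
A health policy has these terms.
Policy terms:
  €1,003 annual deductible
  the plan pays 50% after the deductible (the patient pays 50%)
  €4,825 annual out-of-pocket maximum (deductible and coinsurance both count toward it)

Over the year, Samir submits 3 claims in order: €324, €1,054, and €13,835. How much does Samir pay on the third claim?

€3,634.50

Claim 1 — €324: fully absorbed by the deductible. Patient owes €324 (running OOP €324).
Claim 2 — €1,054: €679 to deductible, leaving €375; coinsurance €375 × 50% = €187.50. Patient pays €866.50; OOP now €1,190.50.
Claim 3 — €13,835: 50% coinsurance on €13,835 = €6,917.50. That would push OOP to €8,108, over the €4,825 cap, so patient pays €4,825 − €1,190.50 = €3,634.50.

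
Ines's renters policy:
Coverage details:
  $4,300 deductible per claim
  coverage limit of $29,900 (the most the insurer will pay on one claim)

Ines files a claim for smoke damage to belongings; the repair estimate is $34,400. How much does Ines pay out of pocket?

$4,500

After the deductible, $34,400 − $4,300 = $30,100 remains.
Since $30,100 > $29,900, the payout is capped at $29,900.
Out of pocket: $34,400 − $29,900 = $4,500.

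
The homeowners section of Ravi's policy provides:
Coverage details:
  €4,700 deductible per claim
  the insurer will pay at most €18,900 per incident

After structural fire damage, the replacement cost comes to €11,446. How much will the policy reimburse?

Less the €4,700 deductible: €11,446 − €4,700 = €6,746.
That's under the €18,900 cap, so the insurer reimburses the full €6,746.

€6,746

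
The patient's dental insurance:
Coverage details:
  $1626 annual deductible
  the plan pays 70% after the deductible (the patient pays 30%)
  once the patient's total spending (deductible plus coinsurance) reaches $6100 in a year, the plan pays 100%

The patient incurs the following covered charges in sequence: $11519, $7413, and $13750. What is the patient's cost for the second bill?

Claim 1 ($11519): $1626 finishes the deductible; $9893 goes to coinsurance; patient's 30% is $2967.90. Patient owes $4593.90 (running OOP $4593.90).
Claim 2 ($7413): deductible already satisfied, so patient's share is 30% × $7413 = $2223.90. That would push OOP to $6817.80, over the $6100 cap, so patient pays $6100 − $4593.90 = $1506.10.

$1506.10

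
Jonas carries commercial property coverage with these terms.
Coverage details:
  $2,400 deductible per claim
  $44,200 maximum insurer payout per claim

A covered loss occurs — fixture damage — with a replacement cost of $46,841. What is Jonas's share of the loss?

$2,641

Subtract the deductible: $46,841 − $2,400 = $44,441.
$44,441 exceeds the $44,200 limit, so the insurer pays the limit: $44,200.
The business bears the rest of the original loss: $46,841 − $44,200 = $2,641.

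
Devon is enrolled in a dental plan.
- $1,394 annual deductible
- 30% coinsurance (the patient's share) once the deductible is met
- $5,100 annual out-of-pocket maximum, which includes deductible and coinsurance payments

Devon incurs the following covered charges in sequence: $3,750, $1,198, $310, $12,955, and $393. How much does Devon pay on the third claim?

Bill 1, $3,750: deductible takes $1,394, $2,356 remains; 30% of $2,356 = $706.80. Patient pays $2,100.80; OOP now $2,100.80.
Bill 2, $1,198: 30% coinsurance on $1,198 = $359.40. Patient owes $359.40 (running OOP $2,460.20).
Bill 3, $310: deductible already satisfied, so patient's share is 30% × $310 = $93. Patient pays $93; OOP now $2,553.20.

$93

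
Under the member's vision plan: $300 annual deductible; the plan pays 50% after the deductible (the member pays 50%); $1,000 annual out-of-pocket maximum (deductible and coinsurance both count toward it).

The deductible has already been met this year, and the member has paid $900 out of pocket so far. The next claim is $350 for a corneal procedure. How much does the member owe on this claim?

$100

The deductible is already satisfied, so the full bill goes to coinsurance.
Member's 50% share of $350 is $175.
That would bring total out-of-pocket to $1,075, past the $1,000 cap. The member is capped at $1,000 − $900 = $100 on this claim.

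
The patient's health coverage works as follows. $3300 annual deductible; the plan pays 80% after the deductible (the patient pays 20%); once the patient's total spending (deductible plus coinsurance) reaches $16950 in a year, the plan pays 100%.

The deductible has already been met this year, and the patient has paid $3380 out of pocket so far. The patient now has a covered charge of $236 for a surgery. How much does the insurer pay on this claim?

With the deductible met, the entire $236 is subject to coinsurance.
20% of $236 = $47.20 falls to the patient.
Cumulative spending $3380 + $47.20 = $3427.20 stays under the $16950 maximum.
The insurer covers the remainder: $236 − $47.20 = $188.80.

$188.80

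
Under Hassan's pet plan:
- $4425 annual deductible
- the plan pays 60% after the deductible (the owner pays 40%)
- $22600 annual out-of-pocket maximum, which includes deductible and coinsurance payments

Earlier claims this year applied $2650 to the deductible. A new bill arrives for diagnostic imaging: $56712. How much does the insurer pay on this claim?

$36762

Remaining deductible: $4425 − $2650 = $1775.
That leaves $56712 − $1775 = $54937 for coinsurance.
40% of $54937 = $21974.80 falls to the owner.
That puts the owner's cost at $1775 + $21974.80 = $23749.80 before any cap.
That would bring total out-of-pocket to $26399.80, past the $22600 cap. The owner is capped at $22600 − $2650 = $19950 on this claim.
The plan picks up $56712 − $19950 = $36762.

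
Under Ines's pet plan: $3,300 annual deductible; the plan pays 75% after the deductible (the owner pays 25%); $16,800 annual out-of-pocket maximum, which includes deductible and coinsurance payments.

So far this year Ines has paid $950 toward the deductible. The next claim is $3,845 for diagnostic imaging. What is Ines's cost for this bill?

Deductible still to meet: $3,300 − $950 = $2,350.
That leaves $3,845 − $2,350 = $1,495 for coinsurance.
Coinsurance: $1,495 × 25% = $373.75.
That puts the owner's cost at $2,350 + $373.75 = $2,723.75 before any cap.
Total out-of-pocket so far would be $950 + $2,723.75 = $3,673.75, below the $16,800 cap — no reduction.

$2,723.75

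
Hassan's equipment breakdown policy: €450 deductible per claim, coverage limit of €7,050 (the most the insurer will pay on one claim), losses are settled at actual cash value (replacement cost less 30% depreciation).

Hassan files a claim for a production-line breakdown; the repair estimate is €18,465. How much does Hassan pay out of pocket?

€11,415

At 30% depreciation, ACV = €18,465 − €5,539.50 = €12,925.50.
Subtract the deductible: €12,925.50 − €450 = €12,475.50.
The €7,050 per-incident cap binds; insurer pays €7,050.
Out of pocket: €18,465 − €7,050 = €11,415.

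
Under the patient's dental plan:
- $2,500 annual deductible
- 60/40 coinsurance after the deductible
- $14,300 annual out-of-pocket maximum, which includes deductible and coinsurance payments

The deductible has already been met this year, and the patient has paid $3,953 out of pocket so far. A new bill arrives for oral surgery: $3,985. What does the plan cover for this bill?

The deductible is already satisfied, so the full bill goes to coinsurance.
Coinsurance: $3,985 × 40% = $1,594.
Total out-of-pocket so far would be $3,953 + $1,594 = $5,547, below the $14,300 cap — no reduction.
Insurer pays the balance: $3,985 − $1,594 = $2,391.

$2,391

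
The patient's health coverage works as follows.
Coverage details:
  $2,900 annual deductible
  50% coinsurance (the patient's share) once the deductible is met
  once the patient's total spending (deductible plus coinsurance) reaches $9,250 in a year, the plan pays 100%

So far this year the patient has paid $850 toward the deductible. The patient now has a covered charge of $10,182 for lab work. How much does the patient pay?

Remaining deductible: $2,900 − $850 = $2,050.
The remaining $8,132 (= $10,182 − $2,050) moves to coinsurance.
Patient's 50% share of $8,132 is $4,066.
So the patient owes $2,050 + $4,066 = $6,116 before any cap.
Cumulative spending $850 + $6,116 = $6,966 stays under the $9,250 maximum.

$6,116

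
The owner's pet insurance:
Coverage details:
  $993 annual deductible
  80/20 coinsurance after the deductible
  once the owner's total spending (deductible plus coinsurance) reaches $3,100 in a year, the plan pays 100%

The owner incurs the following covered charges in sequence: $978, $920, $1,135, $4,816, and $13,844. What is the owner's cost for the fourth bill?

$963.20

#1 ($978): all of it applies to the deductible. Owner owes $978 (running OOP $978).
#2 ($920): deductible takes $15, $905 remains; owner's 20% is $181. Cost to owner: $196. OOP to date $1,174.
#3 ($1,135): deductible met; 20% of $1,135 = $227. Cost to owner: $227. OOP to date $1,401.
#4 ($4,816): deductible already satisfied, so owner's share is 20% × $4,816 = $963.20. Owner pays $963.20; OOP now $2,364.20.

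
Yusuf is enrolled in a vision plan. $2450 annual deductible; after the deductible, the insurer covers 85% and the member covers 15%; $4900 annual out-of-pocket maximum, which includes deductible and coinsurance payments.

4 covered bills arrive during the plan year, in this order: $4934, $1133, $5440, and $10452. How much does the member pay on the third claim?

Claim 1 ($4934): deductible takes $2450, $2484 remains; member's 15% is $372.60. Member owes $2822.60 (running OOP $2822.60).
Claim 2 ($1133): 15% coinsurance on $1133 = $169.95. Member owes $169.95 (running OOP $2992.55).
Claim 3 ($5440): 15% coinsurance on $5440 = $816. Member pays $816; OOP now $3808.55.

$816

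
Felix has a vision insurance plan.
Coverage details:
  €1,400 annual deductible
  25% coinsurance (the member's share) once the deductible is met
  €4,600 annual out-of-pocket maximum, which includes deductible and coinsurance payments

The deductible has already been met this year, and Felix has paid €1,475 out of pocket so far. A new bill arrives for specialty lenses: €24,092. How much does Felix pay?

€3,125

The deductible is already satisfied, so the full bill goes to coinsurance.
25% of €24,092 = €6,023 falls to the member.
That would bring total out-of-pocket to €7,498, past the €4,600 cap. The member is capped at €4,600 − €1,475 = €3,125 on this claim.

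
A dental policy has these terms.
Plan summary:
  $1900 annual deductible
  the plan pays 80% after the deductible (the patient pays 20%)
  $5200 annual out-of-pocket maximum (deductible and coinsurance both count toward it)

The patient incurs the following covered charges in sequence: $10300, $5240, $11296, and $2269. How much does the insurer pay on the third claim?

$10724

Claim 1 — $10300: deductible takes $1900, $8400 remains; 20% of $8400 = $1680. Patient pays $3580; OOP now $3580. Insurer: $10300 − $3580 = $6720.
Claim 2 — $5240: 20% coinsurance on $5240 = $1048. Cost to patient: $1048. OOP to date $4628. Insurer: $5240 − $1048 = $4192.
Claim 3 — $11296: 20% coinsurance on $11296 = $2259.20. Adding that to $4628 gives $6887.20, past the $5200 cap; patient pays only $5200 − $4628 = $572. Plan pays $11296 − $572 = $10724.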